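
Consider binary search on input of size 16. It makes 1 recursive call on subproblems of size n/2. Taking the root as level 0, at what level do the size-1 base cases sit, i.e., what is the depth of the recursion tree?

For divide and conquer with division factor 2:

Problem sizes at each level:
Level 0: 16
Level 1: 8
Level 2: 4
Level 3: 2
Level 4: 1

The root is level 0 and the size-1 base case is level 4 (the tree spans levels 0 through 4, i.e. 5 levels counting the root), so the depth is the number of divisions: log_2(16) = 4

The recursion tree depth is log_2(16) = 4. At each level, the problem size is divided by 2, so it takes 4 divisions to reduce to a base case of size 1. The algorithm makes 1 recursive call at each level.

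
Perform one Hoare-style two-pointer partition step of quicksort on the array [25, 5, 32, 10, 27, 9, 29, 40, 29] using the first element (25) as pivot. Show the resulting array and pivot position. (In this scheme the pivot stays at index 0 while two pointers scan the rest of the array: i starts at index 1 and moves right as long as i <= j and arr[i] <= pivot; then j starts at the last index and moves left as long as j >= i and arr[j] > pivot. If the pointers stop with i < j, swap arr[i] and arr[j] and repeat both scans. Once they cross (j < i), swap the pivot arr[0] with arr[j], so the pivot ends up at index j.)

Hoare-style two-pointer partition with pivot = 25:

Initial array: [25, 5, 32, 10, 27, 9, 29, 40, 29]

Pointers start at i = 1, j = 8.
i stops at index 2 (arr[2]=32 > 25), j stops at index 5 (arr[5]=9 <= 25): swap arr[2] and arr[5], array becomes [25, 5, 9, 10, 27, 32, 29, 40, 29]
i ends at 4, j ends at 3: the pointers have crossed (j < i), so scanning stops.

Swap pivot arr[0] with arr[3] to place pivot at position 3: [10, 5, 9, 25, 27, 32, 29, 40, 29]
Pivot position: 3

After partitioning with pivot 25, the array becomes [10, 5, 9, 25, 27, 32, 29, 40, 29]. The pivot is placed at index 3. All elements to the left of the pivot are <= 25, and all elements to the right are > 25.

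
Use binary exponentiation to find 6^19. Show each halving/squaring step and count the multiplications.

Computing 6^19 by squaring (build up from 6^1; each line after the first costs one multiplication):

6^1 = 6
6^2 = (6^1)^2 = 6^2 = 36
6^4 = (6^2)^2 = 36^2 = 1296
6^8 = (6^4)^2 = 1296^2 = 1679616
6^9 = 6 * 6^8 = 6 * 1679616 = 10077696
6^18 = (6^9)^2 = 10077696^2 = 101559956668416
6^19 = 6 * 6^18 = 6 * 101559956668416 = 609359740010496

Result: 609359740010496
Multiplications needed: 6 (6 lines after 6^1)

6^19 = 609359740010496. Using exponentiation by squaring, this requires 6 multiplications. The key idea: if the exponent is even, square the half-power; if odd, multiply by the base once.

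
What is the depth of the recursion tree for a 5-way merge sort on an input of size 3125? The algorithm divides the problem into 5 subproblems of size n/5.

For divide and conquer with division factor 5:

Problem sizes at each level:
Level 0: 3125
Level 1: 625
Level 2: 125
Level 3: 25
Level 4: 5
Level 5: 1

The root is level 0 and the size-1 base case is level 5 (the tree spans levels 0 through 5, i.e. 6 levels counting the root), so the depth is the number of divisions: log_5(3125) = 5

The recursion tree depth is log_5(3125) = 5. At each level, the problem size is divided by 5, so it takes 5 divisions to reduce to a base case of size 1. The algorithm makes 5 recursive calls at each level.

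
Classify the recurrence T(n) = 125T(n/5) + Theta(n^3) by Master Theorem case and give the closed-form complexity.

Master Theorem for T(n) = 125T(n/5) + O(n^3):

a = 125, b = 5, c = 3
log_b(a) = log_5(125) = 3.0000

Case 2: c = 3 = log_5(125) = 3.0000
T(n) = O(n^3 log n) = O(n^3 log n)

For T(n) = 125T(n/5) + O(n^3): log_5(125) = 3.0000. This is Case 2 of the Master Theorem (c = log_b(a), equal work at all levels), giving O(n^3 log n).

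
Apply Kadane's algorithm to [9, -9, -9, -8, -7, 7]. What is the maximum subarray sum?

Using Kadane's algorithm on [9, -9, -9, -8, -7, 7]:

Scanning through the array:
Position 1 (value -9): max_ending_here = 0, max_so_far = 9
Position 2 (value -9): max_ending_here = -9, max_so_far = 9
Position 3 (value -8): max_ending_here = -8, max_so_far = 9
Position 4 (value -7): max_ending_here = -7, max_so_far = 9
Position 5 (value 7): max_ending_here = 7, max_so_far = 9

Maximum subarray: [9]
Maximum sum: 9

The maximum subarray is [9] with sum 9. This subarray runs from index 0 to index 0.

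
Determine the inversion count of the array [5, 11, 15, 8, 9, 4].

Finding inversions in [5, 11, 15, 8, 9, 4]:

(0, 5): arr[0]=5 > arr[5]=4
(1, 3): arr[1]=11 > arr[3]=8
(1, 4): arr[1]=11 > arr[4]=9
(1, 5): arr[1]=11 > arr[5]=4
(2, 3): arr[2]=15 > arr[3]=8
(2, 4): arr[2]=15 > arr[4]=9
(2, 5): arr[2]=15 > arr[5]=4
(3, 5): arr[3]=8 > arr[5]=4
(4, 5): arr[4]=9 > arr[5]=4

Total inversions: 9

The array has 9 inversion(s): (0,5), (1,3), (1,4), (1,5), (2,3), (2,4), (2,5), (3,5), (4,5). Each pair (i,j) satisfies i < j and arr[i] > arr[j].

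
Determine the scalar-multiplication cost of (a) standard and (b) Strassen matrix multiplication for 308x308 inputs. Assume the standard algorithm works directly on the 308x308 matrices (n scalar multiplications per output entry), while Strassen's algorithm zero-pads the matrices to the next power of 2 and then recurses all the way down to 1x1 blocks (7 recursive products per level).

Matrix multiplication for 308x308 matrices:

Strassen's algorithm requires power-of-2 dimensions. Pad 308x308 to 512x512 (next power of 2).

Standard algorithm: 308^3 = 29218112 multiplications
Strassen's algorithm: 7^(log2(512)) = 7^9 = 40353607 multiplications
Difference: 29218112 - 40353607 = -11135495 (Strassen uses MORE here due to padding overhead — for small or just-over-power-of-2 n, padding can outweigh the per-level savings)

Standard: 29218112 multiplications (308^3). Strassen: 40353607 multiplications (7^9, after padding to 512x512). Strassen reduces 8 recursive multiplications to 7 at each level.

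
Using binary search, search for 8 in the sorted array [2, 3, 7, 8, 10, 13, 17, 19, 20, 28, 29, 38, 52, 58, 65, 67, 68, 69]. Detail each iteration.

Binary search for 8 in [2, 3, 7, 8, 10, 13, 17, 19, 20, 28, 29, 38, 52, 58, 65, 67, 68, 69]:

lo=0, hi=17, mid=8, arr[mid]=20 -> 20 > 8, search left half
lo=0, hi=7, mid=3, arr[mid]=8 -> Found target at index 3!

Binary search finds 8 at index 3 after 2 comparisons. The search repeatedly halves the search space by comparing with the middle element.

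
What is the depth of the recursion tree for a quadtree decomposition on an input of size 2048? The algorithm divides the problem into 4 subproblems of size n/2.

For divide and conquer with division factor 2:

Problem sizes at each level:
Level 0: 2048
Level 1: 1024
Level 2: 512
Level 3: 256
Level 4: 128
Level 5: 64
Level 6: 32
Level 7: 16
Level 8: 8
Level 9: 4
Level 10: 2
Level 11: 1

The root is level 0 and the size-1 base case is level 11 (the tree spans levels 0 through 11, i.e. 12 levels counting the root), so the depth is the number of divisions: log_2(2048) = 11

The recursion tree depth is log_2(2048) = 11. At each level, the problem size is divided by 2, so it takes 11 divisions to reduce to a base case of size 1. The algorithm makes 4 recursive calls at each level.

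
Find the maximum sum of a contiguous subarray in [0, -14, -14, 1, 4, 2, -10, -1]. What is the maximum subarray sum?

Using Kadane's algorithm on [0, -14, -14, 1, 4, 2, -10, -1]:

Scanning through the array:
Position 1 (value -14): max_ending_here = -14, max_so_far = 0
Position 2 (value -14): max_ending_here = -14, max_so_far = 0
Position 3 (value 1): max_ending_here = 1, max_so_far = 1
Position 4 (value 4): max_ending_here = 5, max_so_far = 5
Position 5 (value 2): max_ending_here = 7, max_so_far = 7
Position 6 (value -10): max_ending_here = -3, max_so_far = 7
Position 7 (value -1): max_ending_here = -1, max_so_far = 7

Maximum subarray: [1, 4, 2]
Maximum sum: 7

The maximum subarray is [1, 4, 2] with sum 7. This subarray runs from index 3 to index 5.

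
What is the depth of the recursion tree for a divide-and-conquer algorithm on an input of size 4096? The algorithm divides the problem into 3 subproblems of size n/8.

For divide and conquer with division factor 8:

Problem sizes at each level:
Level 0: 4096
Level 1: 512
Level 2: 64
Level 3: 8
Level 4: 1

The root is level 0 and the size-1 base case is level 4 (the tree spans levels 0 through 4, i.e. 5 levels counting the root), so the depth is the number of divisions: log_8(4096) = 4

The recursion tree depth is log_8(4096) = 4. At each level, the problem size is divided by 8, so it takes 4 divisions to reduce to a base case of size 1. The algorithm makes 3 recursive calls at each level.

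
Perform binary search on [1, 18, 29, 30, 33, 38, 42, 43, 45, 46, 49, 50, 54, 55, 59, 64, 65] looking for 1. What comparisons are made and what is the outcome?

Binary search for 1 in [1, 18, 29, 30, 33, 38, 42, 43, 45, 46, 49, 50, 54, 55, 59, 64, 65]:

lo=0, hi=16, mid=8, arr[mid]=45 -> 45 > 1, search left half
lo=0, hi=7, mid=3, arr[mid]=30 -> 30 > 1, search left half
lo=0, hi=2, mid=1, arr[mid]=18 -> 18 > 1, search left half
lo=0, hi=0, mid=0, arr[mid]=1 -> Found target at index 0!

Binary search finds 1 at index 0 after 4 comparisons. The search repeatedly halves the search space by comparing with the middle element.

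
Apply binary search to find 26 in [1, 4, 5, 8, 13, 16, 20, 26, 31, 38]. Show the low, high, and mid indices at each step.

Binary search for 26 in [1, 4, 5, 8, 13, 16, 20, 26, 31, 38]:

lo=0, hi=9, mid=4, arr[mid]=13 -> 13 < 26, search right half
lo=5, hi=9, mid=7, arr[mid]=26 -> Found target at index 7!

Binary search finds 26 at index 7 after 2 comparisons. The search repeatedly halves the search space by comparing with the middle element.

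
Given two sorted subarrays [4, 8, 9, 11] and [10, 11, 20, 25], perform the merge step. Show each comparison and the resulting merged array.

Merging process:

Compare 4 vs 10: take 4 from left. Merged: [4]
Compare 8 vs 10: take 8 from left. Merged: [4, 8]
Compare 9 vs 10: take 9 from left. Merged: [4, 8, 9]
Compare 11 vs 10: take 10 from right. Merged: [4, 8, 9, 10]
Compare 11 vs 11: take 11 from left. Merged: [4, 8, 9, 10, 11]
Append remaining from right: [11, 20, 25]. Merged: [4, 8, 9, 10, 11, 11, 20, 25]

Final merged array: [4, 8, 9, 10, 11, 11, 20, 25]
Total comparisons: 5

The merged array is [4, 8, 9, 10, 11, 11, 20, 25], requiring 5 comparisons. The merge step runs in O(n) time where n is the total number of elements.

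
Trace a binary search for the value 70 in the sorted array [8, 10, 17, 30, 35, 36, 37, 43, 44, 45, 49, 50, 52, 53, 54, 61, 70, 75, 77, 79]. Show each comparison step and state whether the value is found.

Binary search for 70 in [8, 10, 17, 30, 35, 36, 37, 43, 44, 45, 49, 50, 52, 53, 54, 61, 70, 75, 77, 79]:

lo=0, hi=19, mid=9, arr[mid]=45 -> 45 < 70, search right half
lo=10, hi=19, mid=14, arr[mid]=54 -> 54 < 70, search right half
lo=15, hi=19, mid=17, arr[mid]=75 -> 75 > 70, search left half
lo=15, hi=16, mid=15, arr[mid]=61 -> 61 < 70, search right half
lo=16, hi=16, mid=16, arr[mid]=70 -> Found target at index 16!

Binary search finds 70 at index 16 after 5 comparisons. The search repeatedly halves the search space by comparing with the middle element.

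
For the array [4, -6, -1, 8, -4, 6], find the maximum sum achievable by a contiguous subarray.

Using Kadane's algorithm on [4, -6, -1, 8, -4, 6]:

Scanning through the array:
Position 1 (value -6): max_ending_here = -2, max_so_far = 4
Position 2 (value -1): max_ending_here = -1, max_so_far = 4
Position 3 (value 8): max_ending_here = 8, max_so_far = 8
Position 4 (value -4): max_ending_here = 4, max_so_far = 8
Position 5 (value 6): max_ending_here = 10, max_so_far = 10

Maximum subarray: [8, -4, 6]
Maximum sum: 10

The maximum subarray is [8, -4, 6] with sum 10. This subarray runs from index 3 to index 5.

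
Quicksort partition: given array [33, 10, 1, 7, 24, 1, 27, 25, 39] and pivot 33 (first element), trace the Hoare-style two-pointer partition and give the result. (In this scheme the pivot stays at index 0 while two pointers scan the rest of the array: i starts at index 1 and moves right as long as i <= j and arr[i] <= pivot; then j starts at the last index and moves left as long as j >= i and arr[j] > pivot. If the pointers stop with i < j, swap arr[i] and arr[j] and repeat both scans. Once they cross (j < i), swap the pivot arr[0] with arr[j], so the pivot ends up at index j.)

Hoare-style two-pointer partition with pivot = 33:

Initial array: [33, 10, 1, 7, 24, 1, 27, 25, 39]

Pointers start at i = 1, j = 8.
i ends at 8, j ends at 7: the pointers have crossed (j < i), so scanning stops.

Swap pivot arr[0] with arr[7] to place pivot at position 7: [25, 10, 1, 7, 24, 1, 27, 33, 39]
Pivot position: 7

After partitioning with pivot 33, the array becomes [25, 10, 1, 7, 24, 1, 27, 33, 39]. The pivot is placed at index 7. All elements to the left of the pivot are <= 33, and all elements to the right are > 33.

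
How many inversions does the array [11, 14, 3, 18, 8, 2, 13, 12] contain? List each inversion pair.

Finding inversions in [11, 14, 3, 18, 8, 2, 13, 12]:

(0, 2): arr[0]=11 > arr[2]=3
(0, 4): arr[0]=11 > arr[4]=8
(0, 5): arr[0]=11 > arr[5]=2
(1, 2): arr[1]=14 > arr[2]=3
(1, 4): arr[1]=14 > arr[4]=8
(1, 5): arr[1]=14 > arr[5]=2
(1, 6): arr[1]=14 > arr[6]=13
(1, 7): arr[1]=14 > arr[7]=12
(2, 5): arr[2]=3 > arr[5]=2
(3, 4): arr[3]=18 > arr[4]=8
(3, 5): arr[3]=18 > arr[5]=2
(3, 6): arr[3]=18 > arr[6]=13
(3, 7): arr[3]=18 > arr[7]=12
(4, 5): arr[4]=8 > arr[5]=2
(6, 7): arr[6]=13 > arr[7]=12

Total inversions: 15

The array has 15 inversion(s): (0,2), (0,4), (0,5), (1,2), (1,4), (1,5), (1,6), (1,7), (2,5), (3,4), (3,5), (3,6), (3,7), (4,5), (6,7). Each pair (i,j) satisfies i < j and arr[i] > arr[j].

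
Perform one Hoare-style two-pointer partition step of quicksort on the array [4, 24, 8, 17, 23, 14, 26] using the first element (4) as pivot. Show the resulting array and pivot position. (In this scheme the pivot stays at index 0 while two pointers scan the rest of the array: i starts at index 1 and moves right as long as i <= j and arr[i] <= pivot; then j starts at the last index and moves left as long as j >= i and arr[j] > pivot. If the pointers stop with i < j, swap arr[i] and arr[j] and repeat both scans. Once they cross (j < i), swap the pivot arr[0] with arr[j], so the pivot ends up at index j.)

Hoare-style two-pointer partition with pivot = 4:

Initial array: [4, 24, 8, 17, 23, 14, 26]

Pointers start at i = 1, j = 6.
i ends at 1, j ends at 0: the pointers have crossed (j < i), so scanning stops.

j = 0, so swapping arr[0] with arr[j] leaves the pivot at position 0: [4, 24, 8, 17, 23, 14, 26]
Pivot position: 0

After partitioning with pivot 4, the array becomes [4, 24, 8, 17, 23, 14, 26]. The pivot is placed at index 0. All elements to the left of the pivot are <= 4, and all elements to the right are > 4.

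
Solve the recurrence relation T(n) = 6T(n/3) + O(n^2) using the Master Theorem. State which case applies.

Master Theorem for T(n) = 6T(n/3) + O(n^2):

a = 6, b = 3, c = 2
log_b(a) = log_3(6) = 1.6309

Case 3: c = 2 > log_3(6) = 1.6309
T(n) = O(n^2) = O(n^2)

For T(n) = 6T(n/3) + O(n^2): log_3(6) = 1.6309. This is Case 3 of the Master Theorem (c > log_b(a), work dominated by root), giving O(n^2).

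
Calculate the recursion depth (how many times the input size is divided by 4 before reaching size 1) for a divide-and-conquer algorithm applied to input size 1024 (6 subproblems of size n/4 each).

For divide and conquer with division factor 4:

Problem sizes at each level:
Level 0: 1024
Level 1: 256
Level 2: 64
Level 3: 16
Level 4: 4
Level 5: 1

The root is level 0 and the size-1 base case is level 5 (the tree spans levels 0 through 5, i.e. 6 levels counting the root), so the depth is the number of divisions: log_4(1024) = 5

The recursion tree depth is log_4(1024) = 5. At each level, the problem size is divided by 4, so it takes 5 divisions to reduce to a base case of size 1. The algorithm makes 6 recursive calls at each level.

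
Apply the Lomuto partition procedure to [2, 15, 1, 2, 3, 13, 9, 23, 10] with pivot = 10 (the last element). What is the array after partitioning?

Lomuto partition with pivot = 10:

Initial array: [2, 15, 1, 2, 3, 13, 9, 23, 10]

arr[0]=2 <= 10: swap with position 0, array becomes [2, 15, 1, 2, 3, 13, 9, 23, 10]
arr[1]=15 > 10: no swap
arr[2]=1 <= 10: swap with position 1, array becomes [2, 1, 15, 2, 3, 13, 9, 23, 10]
arr[3]=2 <= 10: swap with position 2, array becomes [2, 1, 2, 15, 3, 13, 9, 23, 10]
arr[4]=3 <= 10: swap with position 3, array becomes [2, 1, 2, 3, 15, 13, 9, 23, 10]
arr[5]=13 > 10: no swap
arr[6]=9 <= 10: swap with position 4, array becomes [2, 1, 2, 3, 9, 13, 15, 23, 10]
arr[7]=23 > 10: no swap

Place pivot at position 5: [2, 1, 2, 3, 9, 10, 15, 23, 13]
Pivot position: 5

After partitioning with pivot 10, the array becomes [2, 1, 2, 3, 9, 10, 15, 23, 13]. The pivot is placed at index 5. All elements to the left of the pivot are <= 10, and all elements to the right are > 10.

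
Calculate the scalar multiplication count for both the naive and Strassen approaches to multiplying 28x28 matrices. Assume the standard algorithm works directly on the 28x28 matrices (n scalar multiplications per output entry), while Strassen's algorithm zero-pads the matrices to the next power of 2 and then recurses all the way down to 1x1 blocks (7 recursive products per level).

Matrix multiplication for 28x28 matrices:

Strassen's algorithm requires power-of-2 dimensions. Pad 28x28 to 32x32 (next power of 2).

Standard algorithm: 28^3 = 21952 multiplications
Strassen's algorithm: 7^(log2(32)) = 7^5 = 16807 multiplications
Savings: 21952 - 16807 = 5145 multiplications

Standard: 21952 multiplications (28^3). Strassen: 16807 multiplications (7^5, after padding to 32x32). Strassen reduces 8 recursive multiplications to 7 at each level.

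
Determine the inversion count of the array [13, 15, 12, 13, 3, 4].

Finding inversions in [13, 15, 12, 13, 3, 4]:

(0, 2): arr[0]=13 > arr[2]=12
(0, 4): arr[0]=13 > arr[4]=3
(0, 5): arr[0]=13 > arr[5]=4
(1, 2): arr[1]=15 > arr[2]=12
(1, 3): arr[1]=15 > arr[3]=13
(1, 4): arr[1]=15 > arr[4]=3
(1, 5): arr[1]=15 > arr[5]=4
(2, 4): arr[2]=12 > arr[4]=3
(2, 5): arr[2]=12 > arr[5]=4
(3, 4): arr[3]=13 > arr[4]=3
(3, 5): arr[3]=13 > arr[5]=4

Total inversions: 11

The array has 11 inversion(s): (0,2), (0,4), (0,5), (1,2), (1,3), (1,4), (1,5), (2,4), (2,5), (3,4), (3,5). Each pair (i,j) satisfies i < j and arr[i] > arr[j].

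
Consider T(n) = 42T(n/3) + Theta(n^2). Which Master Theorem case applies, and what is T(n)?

Master Theorem for T(n) = 42T(n/3) + O(n^2):

a = 42, b = 3, c = 2
log_b(a) = log_3(42) = 3.4022

Case 1: c = 2 < log_3(42) = 3.4022
T(n) = O(n^(log_3 42))

For T(n) = 42T(n/3) + O(n^2): log_3(42) = 3.4022. This is Case 1 of the Master Theorem (c < log_b(a), work dominated by leaves), giving O(n^(log_3 42)).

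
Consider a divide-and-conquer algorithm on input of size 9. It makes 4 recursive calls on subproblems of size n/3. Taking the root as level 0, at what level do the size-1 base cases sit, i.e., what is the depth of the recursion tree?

For divide and conquer with division factor 3:

Problem sizes at each level:
Level 0: 9
Level 1: 3
Level 2: 1

The root is level 0 and the size-1 base case is level 2 (the tree spans levels 0 through 2, i.e. 3 levels counting the root), so the depth is the number of divisions: log_3(9) = 2

The recursion tree depth is log_3(9) = 2. At each level, the problem size is divided by 3, so it takes 2 divisions to reduce to a base case of size 1. The algorithm makes 4 recursive calls at each level.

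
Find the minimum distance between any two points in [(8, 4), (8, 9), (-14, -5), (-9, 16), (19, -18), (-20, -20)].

Computing all pairwise distances among 6 points:

d((8, 4), (8, 9)) = 5.0 <-- minimum
d((8, 4), (-14, -5)) = 23.7697
d((8, 4), (-9, 16)) = 20.8087
d((8, 4), (19, -18)) = 24.5967
d((8, 4), (-20, -20)) = 36.8782
d((8, 9), (-14, -5)) = 26.0768
d((8, 9), (-9, 16)) = 18.3848
d((8, 9), (19, -18)) = 29.1548
d((8, 9), (-20, -20)) = 40.3113
d((-14, -5), (-9, 16)) = 21.587
d((-14, -5), (19, -18)) = 35.4683
d((-14, -5), (-20, -20)) = 16.1555
d((-9, 16), (19, -18)) = 44.0454
d((-9, 16), (-20, -20)) = 37.6431
d((19, -18), (-20, -20)) = 39.0512

Closest pair: (8, 4) and (8, 9) with distance 5.0

The closest pair is (8, 4) and (8, 9) with Euclidean distance 5.0. For 6 points, brute-force pairwise comparison is shown above. For large n, the divide-and-conquer algorithm (sort by x, recurse on halves, check the dividing strip) achieves O(n log n).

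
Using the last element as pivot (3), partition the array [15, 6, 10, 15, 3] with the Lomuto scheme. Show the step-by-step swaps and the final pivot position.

Lomuto partition with pivot = 3:

Initial array: [15, 6, 10, 15, 3]

arr[0]=15 > 3: no swap
arr[1]=6 > 3: no swap
arr[2]=10 > 3: no swap
arr[3]=15 > 3: no swap

Place pivot at position 0: [3, 6, 10, 15, 15]
Pivot position: 0

After partitioning with pivot 3, the array becomes [3, 6, 10, 15, 15]. The pivot is placed at index 0. All elements to the left of the pivot are <= 3, and all elements to the right are > 3.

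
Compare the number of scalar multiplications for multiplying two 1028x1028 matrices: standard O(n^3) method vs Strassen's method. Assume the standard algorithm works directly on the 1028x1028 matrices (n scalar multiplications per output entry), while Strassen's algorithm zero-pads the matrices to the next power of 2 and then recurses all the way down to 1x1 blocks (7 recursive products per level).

Matrix multiplication for 1028x1028 matrices:

Strassen's algorithm requires power-of-2 dimensions. Pad 1028x1028 to 2048x2048 (next power of 2).

Standard algorithm: 1028^3 = 1086373952 multiplications
Strassen's algorithm: 7^(log2(2048)) = 7^11 = 1977326743 multiplications
Difference: 1086373952 - 1977326743 = -890952791 (Strassen uses MORE here due to padding overhead — for small or just-over-power-of-2 n, padding can outweigh the per-level savings)

Standard: 1086373952 multiplications (1028^3). Strassen: 1977326743 multiplications (7^11, after padding to 2048x2048). Strassen reduces 8 recursive multiplications to 7 at each level.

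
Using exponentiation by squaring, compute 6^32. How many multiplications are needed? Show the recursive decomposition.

Computing 6^32 by squaring (build up from 6^1; each line after the first costs one multiplication):

6^1 = 6
6^2 = (6^1)^2 = 6^2 = 36
6^4 = (6^2)^2 = 36^2 = 1296
6^8 = (6^4)^2 = 1296^2 = 1679616
6^16 = (6^8)^2 = 1679616^2 = 2821109907456
6^32 = (6^16)^2 = 2821109907456^2 = 7958661109946400884391936

Result: 7958661109946400884391936
Multiplications needed: 5 (5 lines after 6^1)

6^32 = 7958661109946400884391936. Using exponentiation by squaring, this requires 5 multiplications. The key idea: if the exponent is even, square the half-power; if odd, multiply by the base once.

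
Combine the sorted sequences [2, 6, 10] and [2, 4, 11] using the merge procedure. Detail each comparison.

Merging process:

Compare 2 vs 2: take 2 from left. Merged: [2]
Compare 6 vs 2: take 2 from right. Merged: [2, 2]
Compare 6 vs 4: take 4 from right. Merged: [2, 2, 4]
Compare 6 vs 11: take 6 from left. Merged: [2, 2, 4, 6]
Compare 10 vs 11: take 10 from left. Merged: [2, 2, 4, 6, 10]
Append remaining from right: [11]. Merged: [2, 2, 4, 6, 10, 11]

Final merged array: [2, 2, 4, 6, 10, 11]
Total comparisons: 5

The merged array is [2, 2, 4, 6, 10, 11], requiring 5 comparisons. The merge step runs in O(n) time where n is the total number of elements.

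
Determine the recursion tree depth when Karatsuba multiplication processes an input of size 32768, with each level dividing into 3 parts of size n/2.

For divide and conquer with division factor 2:

Problem sizes at each level:
Level 0: 32768
Level 1: 16384
Level 2: 8192
Level 3: 4096
Level 4: 2048
Level 5: 1024
Level 6: 512
Level 7: 256
Level 8: 128
Level 9: 64
Level 10: 32
Level 11: 16
Level 12: 8
Level 13: 4
Level 14: 2
Level 15: 1

The root is level 0 and the size-1 base case is level 15 (the tree spans levels 0 through 15, i.e. 16 levels counting the root), so the depth is the number of divisions: log_2(32768) = 15

The recursion tree depth is log_2(32768) = 15. At each level, the problem size is divided by 2, so it takes 15 divisions to reduce to a base case of size 1. The algorithm makes 3 recursive calls at each level.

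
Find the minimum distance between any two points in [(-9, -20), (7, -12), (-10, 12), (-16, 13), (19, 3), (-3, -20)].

Computing all pairwise distances among 6 points:

d((-9, -20), (7, -12)) = 17.8885
d((-9, -20), (-10, 12)) = 32.0156
d((-9, -20), (-16, 13)) = 33.7343
d((-9, -20), (19, 3)) = 36.2353
d((-9, -20), (-3, -20)) = 6.0 <-- minimum
d((7, -12), (-10, 12)) = 29.4109
d((7, -12), (-16, 13)) = 33.9706
d((7, -12), (19, 3)) = 19.2094
d((7, -12), (-3, -20)) = 12.8062
d((-10, 12), (-16, 13)) = 6.0828
d((-10, 12), (19, 3)) = 30.3645
d((-10, 12), (-3, -20)) = 32.7567
d((-16, 13), (19, 3)) = 36.4005
d((-16, 13), (-3, -20)) = 35.4683
d((19, 3), (-3, -20)) = 31.8277

Closest pair: (-9, -20) and (-3, -20) with distance 6.0

The closest pair is (-9, -20) and (-3, -20) with Euclidean distance 6.0. For 6 points, brute-force pairwise comparison is shown above. For large n, the divide-and-conquer algorithm (sort by x, recurse on halves, check the dividing strip) achieves O(n log n).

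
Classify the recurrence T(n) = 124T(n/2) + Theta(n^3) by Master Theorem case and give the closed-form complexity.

Master Theorem for T(n) = 124T(n/2) + O(n^3):

a = 124, b = 2, c = 3
log_b(a) = log_2(124) = 6.9542

Case 1: c = 3 < log_2(124) = 6.9542
T(n) = O(n^(log_2 124))

For T(n) = 124T(n/2) + O(n^3): log_2(124) = 6.9542. This is Case 1 of the Master Theorem (c < log_b(a), work dominated by leaves), giving O(n^(log_2 124)).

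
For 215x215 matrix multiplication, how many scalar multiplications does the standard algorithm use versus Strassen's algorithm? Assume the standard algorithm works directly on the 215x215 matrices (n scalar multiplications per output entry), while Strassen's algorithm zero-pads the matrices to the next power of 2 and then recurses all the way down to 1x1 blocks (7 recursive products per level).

Matrix multiplication for 215x215 matrices:

Strassen's algorithm requires power-of-2 dimensions. Pad 215x215 to 256x256 (next power of 2).

Standard algorithm: 215^3 = 9938375 multiplications
Strassen's algorithm: 7^(log2(256)) = 7^8 = 5764801 multiplications
Savings: 9938375 - 5764801 = 4173574 multiplications

Standard: 9938375 multiplications (215^3). Strassen: 5764801 multiplications (7^8, after padding to 256x256). Strassen reduces 8 recursive multiplications to 7 at each level.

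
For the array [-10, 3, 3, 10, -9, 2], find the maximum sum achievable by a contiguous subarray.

Using Kadane's algorithm on [-10, 3, 3, 10, -9, 2]:

Scanning through the array:
Position 1 (value 3): max_ending_here = 3, max_so_far = 3
Position 2 (value 3): max_ending_here = 6, max_so_far = 6
Position 3 (value 10): max_ending_here = 16, max_so_far = 16
Position 4 (value -9): max_ending_here = 7, max_so_far = 16
Position 5 (value 2): max_ending_here = 9, max_so_far = 16

Maximum subarray: [3, 3, 10]
Maximum sum: 16

The maximum subarray is [3, 3, 10] with sum 16. This subarray runs from index 1 to index 3.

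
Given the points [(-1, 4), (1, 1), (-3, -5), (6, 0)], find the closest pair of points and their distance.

Computing all pairwise distances among 4 points:

d((-1, 4), (1, 1)) = 3.6056 <-- minimum
d((-1, 4), (-3, -5)) = 9.2195
d((-1, 4), (6, 0)) = 8.0623
d((1, 1), (-3, -5)) = 7.2111
d((1, 1), (6, 0)) = 5.099
d((-3, -5), (6, 0)) = 10.2956

Closest pair: (-1, 4) and (1, 1) with distance 3.6056

The closest pair is (-1, 4) and (1, 1) with Euclidean distance 3.6056. For 4 points, brute-force pairwise comparison is shown above. For large n, the divide-and-conquer algorithm (sort by x, recurse on halves, check the dividing strip) achieves O(n log n).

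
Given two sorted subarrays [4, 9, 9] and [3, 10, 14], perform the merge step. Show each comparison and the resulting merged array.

Merging process:

Compare 4 vs 3: take 3 from right. Merged: [3]
Compare 4 vs 10: take 4 from left. Merged: [3, 4]
Compare 9 vs 10: take 9 from left. Merged: [3, 4, 9]
Compare 9 vs 10: take 9 from left. Merged: [3, 4, 9, 9]
Append remaining from right: [10, 14]. Merged: [3, 4, 9, 9, 10, 14]

Final merged array: [3, 4, 9, 9, 10, 14]
Total comparisons: 4

The merged array is [3, 4, 9, 9, 10, 14], requiring 4 comparisons. The merge step runs in O(n) time where n is the total number of elements.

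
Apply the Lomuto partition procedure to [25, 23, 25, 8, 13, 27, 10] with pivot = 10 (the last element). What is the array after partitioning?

Lomuto partition with pivot = 10:

Initial array: [25, 23, 25, 8, 13, 27, 10]

arr[0]=25 > 10: no swap
arr[1]=23 > 10: no swap
arr[2]=25 > 10: no swap
arr[3]=8 <= 10: swap with position 0, array becomes [8, 23, 25, 25, 13, 27, 10]
arr[4]=13 > 10: no swap
arr[5]=27 > 10: no swap

Place pivot at position 1: [8, 10, 25, 25, 13, 27, 23]
Pivot position: 1

After partitioning with pivot 10, the array becomes [8, 10, 25, 25, 13, 27, 23]. The pivot is placed at index 1. All elements to the left of the pivot are <= 10, and all elements to the right are > 10.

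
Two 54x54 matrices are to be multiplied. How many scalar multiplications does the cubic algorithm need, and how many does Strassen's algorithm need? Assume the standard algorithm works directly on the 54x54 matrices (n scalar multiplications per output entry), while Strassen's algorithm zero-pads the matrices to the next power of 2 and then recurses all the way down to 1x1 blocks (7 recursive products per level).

Matrix multiplication for 54x54 matrices:

Strassen's algorithm requires power-of-2 dimensions. Pad 54x54 to 64x64 (next power of 2).

Standard algorithm: 54^3 = 157464 multiplications
Strassen's algorithm: 7^(log2(64)) = 7^6 = 117649 multiplications
Savings: 157464 - 117649 = 39815 multiplications

Standard: 157464 multiplications (54^3). Strassen: 117649 multiplications (7^6, after padding to 64x64). Strassen reduces 8 recursive multiplications to 7 at each level.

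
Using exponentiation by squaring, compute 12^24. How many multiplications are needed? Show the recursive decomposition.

Computing 12^24 by squaring (build up from 12^1; each line after the first costs one multiplication):

12^1 = 12
12^2 = (12^1)^2 = 12^2 = 144
12^3 = 12 * 12^2 = 12 * 144 = 1728
12^6 = (12^3)^2 = 1728^2 = 2985984
12^12 = (12^6)^2 = 2985984^2 = 8916100448256
12^24 = (12^12)^2 = 8916100448256^2 = 79496847203390844133441536

Result: 79496847203390844133441536
Multiplications needed: 5 (5 lines after 12^1)

12^24 = 79496847203390844133441536. Using exponentiation by squaring, this requires 5 multiplications. The key idea: if the exponent is even, square the half-power; if odd, multiply by the base once.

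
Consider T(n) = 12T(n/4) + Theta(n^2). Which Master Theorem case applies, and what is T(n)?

Master Theorem for T(n) = 12T(n/4) + O(n^2):

a = 12, b = 4, c = 2
log_b(a) = log_4(12) = 1.7925

Case 3: c = 2 > log_4(12) = 1.7925
T(n) = O(n^2) = O(n^2)

For T(n) = 12T(n/4) + O(n^2): log_4(12) = 1.7925. This is Case 3 of the Master Theorem (c > log_b(a), work dominated by root), giving O(n^2).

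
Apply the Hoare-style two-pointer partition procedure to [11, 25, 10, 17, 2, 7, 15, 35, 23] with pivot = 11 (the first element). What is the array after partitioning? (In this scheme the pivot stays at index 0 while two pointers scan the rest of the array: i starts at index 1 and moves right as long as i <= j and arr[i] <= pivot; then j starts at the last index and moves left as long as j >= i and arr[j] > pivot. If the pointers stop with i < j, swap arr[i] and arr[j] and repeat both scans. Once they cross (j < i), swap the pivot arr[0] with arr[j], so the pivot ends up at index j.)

Hoare-style two-pointer partition with pivot = 11:

Initial array: [11, 25, 10, 17, 2, 7, 15, 35, 23]

Pointers start at i = 1, j = 8.
i stops at index 1 (arr[1]=25 > 11), j stops at index 5 (arr[5]=7 <= 11): swap arr[1] and arr[5], array becomes [11, 7, 10, 17, 2, 25, 15, 35, 23]
i stops at index 3 (arr[3]=17 > 11), j stops at index 4 (arr[4]=2 <= 11): swap arr[3] and arr[4], array becomes [11, 7, 10, 2, 17, 25, 15, 35, 23]
i ends at 4, j ends at 3: the pointers have crossed (j < i), so scanning stops.

Swap pivot arr[0] with arr[3] to place pivot at position 3: [2, 7, 10, 11, 17, 25, 15, 35, 23]
Pivot position: 3

After partitioning with pivot 11, the array becomes [2, 7, 10, 11, 17, 25, 15, 35, 23]. The pivot is placed at index 3. All elements to the left of the pivot are <= 11, and all elements to the right are > 11.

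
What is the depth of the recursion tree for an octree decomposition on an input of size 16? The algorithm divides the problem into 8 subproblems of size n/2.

For divide and conquer with division factor 2:

Problem sizes at each level:
Level 0: 16
Level 1: 8
Level 2: 4
Level 3: 2
Level 4: 1

The root is level 0 and the size-1 base case is level 4 (the tree spans levels 0 through 4, i.e. 5 levels counting the root), so the depth is the number of divisions: log_2(16) = 4

The recursion tree depth is log_2(16) = 4. At each level, the problem size is divided by 2, so it takes 4 divisions to reduce to a base case of size 1. The algorithm makes 8 recursive calls at each level.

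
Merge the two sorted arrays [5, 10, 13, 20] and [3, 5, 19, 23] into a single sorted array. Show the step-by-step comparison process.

Merging process:

Compare 5 vs 3: take 3 from right. Merged: [3]
Compare 5 vs 5: take 5 from left. Merged: [3, 5]
Compare 10 vs 5: take 5 from right. Merged: [3, 5, 5]
Compare 10 vs 19: take 10 from left. Merged: [3, 5, 5, 10]
Compare 13 vs 19: take 13 from left. Merged: [3, 5, 5, 10, 13]
Compare 20 vs 19: take 19 from right. Merged: [3, 5, 5, 10, 13, 19]
Compare 20 vs 23: take 20 from left. Merged: [3, 5, 5, 10, 13, 19, 20]
Append remaining from right: [23]. Merged: [3, 5, 5, 10, 13, 19, 20, 23]

Final merged array: [3, 5, 5, 10, 13, 19, 20, 23]
Total comparisons: 7

The merged array is [3, 5, 5, 10, 13, 19, 20, 23], requiring 7 comparisons. The merge step runs in O(n) time where n is the total number of elements.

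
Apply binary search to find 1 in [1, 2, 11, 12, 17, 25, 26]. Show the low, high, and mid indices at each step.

Binary search for 1 in [1, 2, 11, 12, 17, 25, 26]:

lo=0, hi=6, mid=3, arr[mid]=12 -> 12 > 1, search left half
lo=0, hi=2, mid=1, arr[mid]=2 -> 2 > 1, search left half
lo=0, hi=0, mid=0, arr[mid]=1 -> Found target at index 0!

Binary search finds 1 at index 0 after 3 comparisons. The search repeatedly halves the search space by comparing with the middle element.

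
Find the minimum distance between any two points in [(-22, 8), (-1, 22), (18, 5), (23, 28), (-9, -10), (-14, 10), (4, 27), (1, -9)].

Computing all pairwise distances among 8 points:

d((-22, 8), (-1, 22)) = 25.2389
d((-22, 8), (18, 5)) = 40.1123
d((-22, 8), (23, 28)) = 49.2443
d((-22, 8), (-9, -10)) = 22.2036
d((-22, 8), (-14, 10)) = 8.2462
d((-22, 8), (4, 27)) = 32.2025
d((-22, 8), (1, -9)) = 28.6007
d((-1, 22), (18, 5)) = 25.4951
d((-1, 22), (23, 28)) = 24.7386
d((-1, 22), (-9, -10)) = 32.9848
d((-1, 22), (-14, 10)) = 17.6918
d((-1, 22), (4, 27)) = 7.0711 <-- minimum
d((-1, 22), (1, -9)) = 31.0644
d((18, 5), (23, 28)) = 23.5372
d((18, 5), (-9, -10)) = 30.8869
d((18, 5), (-14, 10)) = 32.3883
d((18, 5), (4, 27)) = 26.0768
d((18, 5), (1, -9)) = 22.0227
d((23, 28), (-9, -10)) = 49.679
d((23, 28), (-14, 10)) = 41.1461
d((23, 28), (4, 27)) = 19.0263
d((23, 28), (1, -9)) = 43.0465
d((-9, -10), (-14, 10)) = 20.6155
d((-9, -10), (4, 27)) = 39.2173
d((-9, -10), (1, -9)) = 10.0499
d((-14, 10), (4, 27)) = 24.7588
d((-14, 10), (1, -9)) = 24.2074
d((4, 27), (1, -9)) = 36.1248

Closest pair: (-1, 22) and (4, 27) with distance 7.0711

The closest pair is (-1, 22) and (4, 27) with Euclidean distance 7.0711. For 8 points, brute-force pairwise comparison is shown above. For large n, the divide-and-conquer algorithm (sort by x, recurse on halves, check the dividing strip) achieves O(n log n).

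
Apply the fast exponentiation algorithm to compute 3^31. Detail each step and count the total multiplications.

Computing 3^31 by squaring (build up from 3^1; each line after the first costs one multiplication):

3^1 = 3
3^2 = (3^1)^2 = 3^2 = 9
3^3 = 3 * 3^2 = 3 * 9 = 27
3^6 = (3^3)^2 = 27^2 = 729
3^7 = 3 * 3^6 = 3 * 729 = 2187
3^14 = (3^7)^2 = 2187^2 = 4782969
3^15 = 3 * 3^14 = 3 * 4782969 = 14348907
3^30 = (3^15)^2 = 14348907^2 = 205891132094649
3^31 = 3 * 3^30 = 3 * 205891132094649 = 617673396283947

Result: 617673396283947
Multiplications needed: 8 (8 lines after 3^1)

3^31 = 617673396283947. Using exponentiation by squaring, this requires 8 multiplications. The key idea: if the exponent is even, square the half-power; if odd, multiply by the base once.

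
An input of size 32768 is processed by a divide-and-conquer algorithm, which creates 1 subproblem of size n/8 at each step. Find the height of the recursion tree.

For divide and conquer with division factor 8:

Problem sizes at each level:
Level 0: 32768
Level 1: 4096
Level 2: 512
Level 3: 64
Level 4: 8
Level 5: 1

The root is level 0 and the size-1 base case is level 5 (the tree spans levels 0 through 5, i.e. 6 levels counting the root), so the depth is the number of divisions: log_8(32768) = 5

The recursion tree depth is log_8(32768) = 5. At each level, the problem size is divided by 8, so it takes 5 divisions to reduce to a base case of size 1. The algorithm makes 1 recursive call at each level.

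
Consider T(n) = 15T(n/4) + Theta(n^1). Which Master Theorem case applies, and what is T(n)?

Master Theorem for T(n) = 15T(n/4) + O(n^1):

a = 15, b = 4, c = 1
log_b(a) = log_4(15) = 1.9534

Case 1: c = 1 < log_4(15) = 1.9534
T(n) = O(n^(log_4 15))

For T(n) = 15T(n/4) + O(n^1): log_4(15) = 1.9534. This is Case 1 of the Master Theorem (c < log_b(a), work dominated by leaves), giving O(n^(log_4 15)).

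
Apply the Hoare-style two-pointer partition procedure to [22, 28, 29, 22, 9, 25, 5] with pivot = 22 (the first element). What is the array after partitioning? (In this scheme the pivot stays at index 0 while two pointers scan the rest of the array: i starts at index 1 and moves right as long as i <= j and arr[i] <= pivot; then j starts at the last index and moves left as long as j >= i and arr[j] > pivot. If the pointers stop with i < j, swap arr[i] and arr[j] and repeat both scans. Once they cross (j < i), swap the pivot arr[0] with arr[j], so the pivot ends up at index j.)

Hoare-style two-pointer partition with pivot = 22:

Initial array: [22, 28, 29, 22, 9, 25, 5]

Pointers start at i = 1, j = 6.
i stops at index 1 (arr[1]=28 > 22), j stops at index 6 (arr[6]=5 <= 22): swap arr[1] and arr[6], array becomes [22, 5, 29, 22, 9, 25, 28]
i stops at index 2 (arr[2]=29 > 22), j stops at index 4 (arr[4]=9 <= 22): swap arr[2] and arr[4], array becomes [22, 5, 9, 22, 29, 25, 28]
i ends at 4, j ends at 3: the pointers have crossed (j < i), so scanning stops.

Swap pivot arr[0] with arr[3] to place pivot at position 3: [22, 5, 9, 22, 29, 25, 28]
Pivot position: 3

After partitioning with pivot 22, the array becomes [22, 5, 9, 22, 29, 25, 28]. The pivot is placed at index 3. All elements to the left of the pivot are <= 22, and all elements to the right are > 22.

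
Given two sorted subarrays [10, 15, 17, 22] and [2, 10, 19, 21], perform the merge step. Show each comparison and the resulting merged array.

Merging process:

Compare 10 vs 2: take 2 from right. Merged: [2]
Compare 10 vs 10: take 10 from left. Merged: [2, 10]
Compare 15 vs 10: take 10 from right. Merged: [2, 10, 10]
Compare 15 vs 19: take 15 from left. Merged: [2, 10, 10, 15]
Compare 17 vs 19: take 17 from left. Merged: [2, 10, 10, 15, 17]
Compare 22 vs 19: take 19 from right. Merged: [2, 10, 10, 15, 17, 19]
Compare 22 vs 21: take 21 from right. Merged: [2, 10, 10, 15, 17, 19, 21]
Append remaining from left: [22]. Merged: [2, 10, 10, 15, 17, 19, 21, 22]

Final merged array: [2, 10, 10, 15, 17, 19, 21, 22]
Total comparisons: 7

The merged array is [2, 10, 10, 15, 17, 19, 21, 22], requiring 7 comparisons. The merge step runs in O(n) time where n is the total number of elements.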